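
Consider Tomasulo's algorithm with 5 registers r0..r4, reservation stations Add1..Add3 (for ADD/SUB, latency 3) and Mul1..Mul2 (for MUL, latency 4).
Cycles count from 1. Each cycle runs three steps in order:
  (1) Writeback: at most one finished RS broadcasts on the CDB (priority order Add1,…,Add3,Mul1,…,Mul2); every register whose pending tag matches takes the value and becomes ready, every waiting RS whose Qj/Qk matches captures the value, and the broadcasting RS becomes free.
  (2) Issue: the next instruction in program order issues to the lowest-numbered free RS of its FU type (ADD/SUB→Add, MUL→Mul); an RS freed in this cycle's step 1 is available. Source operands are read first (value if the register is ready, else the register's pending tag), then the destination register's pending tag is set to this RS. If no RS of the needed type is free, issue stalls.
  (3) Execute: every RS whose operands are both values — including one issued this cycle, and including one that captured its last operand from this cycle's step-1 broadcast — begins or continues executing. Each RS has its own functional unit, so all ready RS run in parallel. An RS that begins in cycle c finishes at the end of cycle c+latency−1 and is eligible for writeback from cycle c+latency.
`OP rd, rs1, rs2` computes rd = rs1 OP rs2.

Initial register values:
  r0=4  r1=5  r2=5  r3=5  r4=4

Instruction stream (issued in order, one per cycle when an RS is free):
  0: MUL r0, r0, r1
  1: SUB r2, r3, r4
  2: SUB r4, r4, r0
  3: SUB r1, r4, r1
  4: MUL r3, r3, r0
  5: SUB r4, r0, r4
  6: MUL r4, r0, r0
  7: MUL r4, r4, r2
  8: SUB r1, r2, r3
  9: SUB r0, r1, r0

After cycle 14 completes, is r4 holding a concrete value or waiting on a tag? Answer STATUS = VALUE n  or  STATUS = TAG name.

c1: issue MUL r0<-Mul1 | r0:Mul1,r1:5,r2:5,r3:5,r4:4
c2: issue SUB r2<-Add1 | r0:Mul1,r1:5,r2:Add1,r3:5,r4:4
c3: issue SUB r4<-Add2 | r0:Mul1,r1:5,r2:Add1,r3:5,r4:Add2
c4: issue SUB r1<-Add3 | r0:Mul1,r1:Add3,r2:Add1,r3:5,r4:Add2
c5: CDB Add1=1; issue MUL r3<-Mul2 | r0:Mul1,r1:Add3,r2:1,r3:Mul2,r4:Add2
c6: CDB Mul1=20; issue SUB r4<-Add1 | r0:20,r1:Add3,r2:1,r3:Mul2,r4:Add1
c7: issue MUL r4<-Mul1 | r0:20,r1:Add3,r2:1,r3:Mul2,r4:Mul1
c8: stall | r0:20,r1:Add3,r2:1,r3:Mul2,r4:Mul1
c9: CDB Add2=-16; stall | r0:20,r1:Add3,r2:1,r3:Mul2,r4:Mul1
c10: CDB Mul2=100; issue MUL r4<-Mul2 | r0:20,r1:Add3,r2:1,r3:100,r4:Mul2
c11: CDB Mul1=400; issue SUB r1<-Add2 | r0:20,r1:Add2,r2:1,r3:100,r4:Mul2
c12: CDB Add1=36; issue SUB r0<-Add1 | r0:Add1,r1:Add2,r2:1,r3:100,r4:Mul2
c13: CDB Add3=-21 | r0:Add1,r1:Add2,r2:1,r3:100,r4:Mul2
c14: CDB Add2=-99 | r0:Add1,r1:-99,r2:1,r3:100,r4:Mul2

STATUS = TAG Mul2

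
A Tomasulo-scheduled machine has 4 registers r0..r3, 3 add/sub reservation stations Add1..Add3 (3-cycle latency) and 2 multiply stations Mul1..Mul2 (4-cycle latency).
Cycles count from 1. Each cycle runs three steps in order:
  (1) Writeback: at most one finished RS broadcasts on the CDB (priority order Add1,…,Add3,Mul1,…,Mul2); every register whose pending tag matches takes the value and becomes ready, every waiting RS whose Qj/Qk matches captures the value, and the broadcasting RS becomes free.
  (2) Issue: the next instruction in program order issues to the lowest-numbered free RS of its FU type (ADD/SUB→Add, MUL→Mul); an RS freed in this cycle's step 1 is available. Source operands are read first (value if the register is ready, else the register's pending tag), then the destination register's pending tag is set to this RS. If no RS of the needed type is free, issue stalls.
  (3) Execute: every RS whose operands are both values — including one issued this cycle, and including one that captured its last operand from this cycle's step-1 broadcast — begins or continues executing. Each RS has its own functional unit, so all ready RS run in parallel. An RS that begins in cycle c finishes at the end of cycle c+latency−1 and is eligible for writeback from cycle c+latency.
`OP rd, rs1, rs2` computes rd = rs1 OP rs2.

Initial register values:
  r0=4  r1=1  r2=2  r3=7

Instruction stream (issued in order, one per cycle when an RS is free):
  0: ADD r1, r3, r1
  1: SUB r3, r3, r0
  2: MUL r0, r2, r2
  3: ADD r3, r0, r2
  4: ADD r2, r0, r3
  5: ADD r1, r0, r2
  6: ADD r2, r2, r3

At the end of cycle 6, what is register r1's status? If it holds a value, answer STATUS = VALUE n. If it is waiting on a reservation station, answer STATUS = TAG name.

STATUS = TAG Add3

cycle 1: issue ADD r1<-Add1 // r0:4,r1:Add1,r2:2,r3:7
cycle 2: issue SUB r3<-Add2 // r0:4,r1:Add1,r2:2,r3:Add2
cycle 3: issue MUL r0<-Mul1 // r0:Mul1,r1:Add1,r2:2,r3:Add2
cycle 4: CDB Add1=8; issue ADD r3<-Add1 // r0:Mul1,r1:8,r2:2,r3:Add1
cycle 5: CDB Add2=3; issue ADD r2<-Add2 // r0:Mul1,r1:8,r2:Add2,r3:Add1
cycle 6: issue ADD r1<-Add3 // r0:Mul1,r1:Add3,r2:Add2,r3:Add1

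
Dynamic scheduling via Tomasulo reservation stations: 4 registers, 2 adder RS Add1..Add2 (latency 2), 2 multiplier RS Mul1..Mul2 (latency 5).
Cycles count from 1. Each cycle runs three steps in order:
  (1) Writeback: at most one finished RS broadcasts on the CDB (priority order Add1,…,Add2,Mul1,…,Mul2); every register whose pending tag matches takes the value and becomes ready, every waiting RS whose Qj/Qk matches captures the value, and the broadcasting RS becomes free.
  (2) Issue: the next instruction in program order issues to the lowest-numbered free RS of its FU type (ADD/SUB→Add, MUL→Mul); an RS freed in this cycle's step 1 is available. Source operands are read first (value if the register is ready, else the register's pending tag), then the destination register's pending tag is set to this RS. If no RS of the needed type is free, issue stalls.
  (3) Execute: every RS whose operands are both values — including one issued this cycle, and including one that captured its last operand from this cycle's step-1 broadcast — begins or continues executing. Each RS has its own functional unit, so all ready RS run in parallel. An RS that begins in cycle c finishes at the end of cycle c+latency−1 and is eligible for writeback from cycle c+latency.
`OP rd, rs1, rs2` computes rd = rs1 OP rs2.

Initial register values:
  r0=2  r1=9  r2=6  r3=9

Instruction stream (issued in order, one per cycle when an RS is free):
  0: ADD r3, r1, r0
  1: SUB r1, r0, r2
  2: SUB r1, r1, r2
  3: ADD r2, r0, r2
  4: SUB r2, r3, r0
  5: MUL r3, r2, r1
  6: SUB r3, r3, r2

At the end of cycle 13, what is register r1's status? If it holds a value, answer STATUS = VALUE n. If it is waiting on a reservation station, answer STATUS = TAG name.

STATUS = VALUE -10

  c1: issue ADD r3<-Add1  regs: r0:2,r1:9,r2:6,r3:Add1
  c2: issue SUB r1<-Add2  regs: r0:2,r1:Add2,r2:6,r3:Add1
  c3: CDB Add1=11; issue SUB r1<-Add1  regs: r0:2,r1:Add1,r2:6,r3:11
  c4: CDB Add2=-4; issue ADD r2<-Add2  regs: r0:2,r1:Add1,r2:Add2,r3:11
  c5: stall  regs: r0:2,r1:Add1,r2:Add2,r3:11
  c6: CDB Add1=-10; issue SUB r2<-Add1  regs: r0:2,r1:-10,r2:Add1,r3:11
  c7: CDB Add2=8; issue MUL r3<-Mul1  regs: r0:2,r1:-10,r2:Add1,r3:Mul1
  c8: CDB Add1=9; issue SUB r3<-Add1  regs: r0:2,r1:-10,r2:9,r3:Add1
  c9: -  regs: r0:2,r1:-10,r2:9,r3:Add1
  c10: -  regs: r0:2,r1:-10,r2:9,r3:Add1
  c11: -  regs: r0:2,r1:-10,r2:9,r3:Add1
  c12: -  regs: r0:2,r1:-10,r2:9,r3:Add1
  c13: CDB Mul1=-90  regs: r0:2,r1:-10,r2:9,r3:Add1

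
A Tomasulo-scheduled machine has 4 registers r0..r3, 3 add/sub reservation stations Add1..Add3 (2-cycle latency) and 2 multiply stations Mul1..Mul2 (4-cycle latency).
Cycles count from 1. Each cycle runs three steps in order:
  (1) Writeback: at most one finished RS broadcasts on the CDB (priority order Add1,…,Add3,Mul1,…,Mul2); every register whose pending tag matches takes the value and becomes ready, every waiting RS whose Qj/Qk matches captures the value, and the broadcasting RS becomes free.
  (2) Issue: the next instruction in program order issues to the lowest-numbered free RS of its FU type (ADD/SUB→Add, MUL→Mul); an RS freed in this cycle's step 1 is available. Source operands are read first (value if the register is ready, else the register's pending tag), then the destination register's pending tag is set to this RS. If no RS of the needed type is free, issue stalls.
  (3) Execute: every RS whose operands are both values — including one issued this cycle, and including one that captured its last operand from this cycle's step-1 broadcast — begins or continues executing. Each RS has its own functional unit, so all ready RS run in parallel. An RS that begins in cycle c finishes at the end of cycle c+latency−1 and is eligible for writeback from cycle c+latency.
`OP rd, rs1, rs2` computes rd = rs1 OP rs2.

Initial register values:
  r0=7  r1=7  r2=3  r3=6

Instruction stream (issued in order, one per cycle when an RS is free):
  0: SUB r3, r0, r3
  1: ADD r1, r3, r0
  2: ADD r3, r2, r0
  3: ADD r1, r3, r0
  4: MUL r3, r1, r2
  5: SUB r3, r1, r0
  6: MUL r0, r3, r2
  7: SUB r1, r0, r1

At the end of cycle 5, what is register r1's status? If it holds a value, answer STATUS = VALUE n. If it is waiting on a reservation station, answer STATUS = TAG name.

cycle 1: issue SUB r3<-Add1 // r0:7,r1:7,r2:3,r3:Add1
cycle 2: issue ADD r1<-Add2 // r0:7,r1:Add2,r2:3,r3:Add1
cycle 3: CDB Add1=1; issue ADD r3<-Add1 // r0:7,r1:Add2,r2:3,r3:Add1
cycle 4: issue ADD r1<-Add3 // r0:7,r1:Add3,r2:3,r3:Add1
cycle 5: CDB Add1=10; issue MUL r3<-Mul1 // r0:7,r1:Add3,r2:3,r3:Mul1

STATUS = TAG Add3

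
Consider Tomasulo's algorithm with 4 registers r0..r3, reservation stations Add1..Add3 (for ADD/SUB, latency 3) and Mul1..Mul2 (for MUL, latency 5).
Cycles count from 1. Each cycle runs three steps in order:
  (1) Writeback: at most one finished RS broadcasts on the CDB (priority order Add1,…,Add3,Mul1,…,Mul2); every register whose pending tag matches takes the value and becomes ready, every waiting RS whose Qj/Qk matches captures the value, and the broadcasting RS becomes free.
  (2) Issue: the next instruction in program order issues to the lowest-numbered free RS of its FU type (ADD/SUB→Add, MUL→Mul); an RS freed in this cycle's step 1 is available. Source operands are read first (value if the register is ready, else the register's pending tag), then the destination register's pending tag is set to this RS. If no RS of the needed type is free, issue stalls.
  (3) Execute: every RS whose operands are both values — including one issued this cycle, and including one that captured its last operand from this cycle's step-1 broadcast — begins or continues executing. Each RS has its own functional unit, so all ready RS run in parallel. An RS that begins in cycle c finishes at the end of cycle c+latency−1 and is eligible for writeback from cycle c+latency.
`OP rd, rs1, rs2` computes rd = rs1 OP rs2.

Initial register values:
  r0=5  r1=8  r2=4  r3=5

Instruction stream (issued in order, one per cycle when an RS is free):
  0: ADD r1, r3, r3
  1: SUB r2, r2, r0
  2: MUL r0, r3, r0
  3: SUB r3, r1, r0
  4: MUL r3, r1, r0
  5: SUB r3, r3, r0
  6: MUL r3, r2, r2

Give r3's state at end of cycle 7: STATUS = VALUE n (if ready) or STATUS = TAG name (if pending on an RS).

c1: issue ADD r1<-Add1 | r0:5,r1:Add1,r2:4,r3:5
c2: issue SUB r2<-Add2 | r0:5,r1:Add1,r2:Add2,r3:5
c3: issue MUL r0<-Mul1 | r0:Mul1,r1:Add1,r2:Add2,r3:5
c4: CDB Add1=10; issue SUB r3<-Add1 | r0:Mul1,r1:10,r2:Add2,r3:Add1
c5: CDB Add2=-1; issue MUL r3<-Mul2 | r0:Mul1,r1:10,r2:-1,r3:Mul2
c6: issue SUB r3<-Add2 | r0:Mul1,r1:10,r2:-1,r3:Add2
c7: stall | r0:Mul1,r1:10,r2:-1,r3:Add2

STATUS = TAG Add2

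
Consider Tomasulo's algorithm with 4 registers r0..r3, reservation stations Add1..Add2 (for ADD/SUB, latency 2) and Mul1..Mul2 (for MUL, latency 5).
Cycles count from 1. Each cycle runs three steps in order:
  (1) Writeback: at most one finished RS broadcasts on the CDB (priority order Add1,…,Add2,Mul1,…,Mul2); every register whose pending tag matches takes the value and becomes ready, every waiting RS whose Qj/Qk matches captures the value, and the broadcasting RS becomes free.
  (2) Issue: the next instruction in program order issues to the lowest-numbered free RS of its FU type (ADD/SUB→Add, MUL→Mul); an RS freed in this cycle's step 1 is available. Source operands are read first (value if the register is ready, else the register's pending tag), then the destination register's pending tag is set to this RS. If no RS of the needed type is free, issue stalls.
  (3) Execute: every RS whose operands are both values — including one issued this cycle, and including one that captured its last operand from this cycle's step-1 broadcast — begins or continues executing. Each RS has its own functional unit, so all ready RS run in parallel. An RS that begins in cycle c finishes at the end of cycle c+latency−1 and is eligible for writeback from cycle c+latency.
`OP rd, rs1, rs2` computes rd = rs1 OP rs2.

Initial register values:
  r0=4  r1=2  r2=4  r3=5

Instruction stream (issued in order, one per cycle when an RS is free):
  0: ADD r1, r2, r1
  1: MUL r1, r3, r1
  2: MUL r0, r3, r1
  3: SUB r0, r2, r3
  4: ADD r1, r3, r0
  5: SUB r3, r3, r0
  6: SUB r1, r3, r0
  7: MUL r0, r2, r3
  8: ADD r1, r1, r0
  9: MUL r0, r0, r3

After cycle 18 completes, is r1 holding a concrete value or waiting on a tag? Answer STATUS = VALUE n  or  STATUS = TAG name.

STATUS = VALUE 31

c1: issue ADD r1<-Add1 | r0:4,r1:Add1,r2:4,r3:5
c2: issue MUL r1<-Mul1 | r0:4,r1:Mul1,r2:4,r3:5
c3: CDB Add1=6; issue MUL r0<-Mul2 | r0:Mul2,r1:Mul1,r2:4,r3:5
c4: issue SUB r0<-Add1 | r0:Add1,r1:Mul1,r2:4,r3:5
c5: issue ADD r1<-Add2 | r0:Add1,r1:Add2,r2:4,r3:5
c6: CDB Add1=-1; issue SUB r3<-Add1 | r0:-1,r1:Add2,r2:4,r3:Add1
c7: stall | r0:-1,r1:Add2,r2:4,r3:Add1
c8: CDB Add1=6; issue SUB r1<-Add1 | r0:-1,r1:Add1,r2:4,r3:6
c9: CDB Add2=4; stall | r0:-1,r1:Add1,r2:4,r3:6
c10: CDB Add1=7; stall | r0:-1,r1:7,r2:4,r3:6
c11: CDB Mul1=30; issue MUL r0<-Mul1 | r0:Mul1,r1:7,r2:4,r3:6
c12: issue ADD r1<-Add1 | r0:Mul1,r1:Add1,r2:4,r3:6
c13: stall | r0:Mul1,r1:Add1,r2:4,r3:6
c14: stall | r0:Mul1,r1:Add1,r2:4,r3:6
c15: stall | r0:Mul1,r1:Add1,r2:4,r3:6
c16: CDB Mul1=24; issue MUL r0<-Mul1 | r0:Mul1,r1:Add1,r2:4,r3:6
c17: CDB Mul2=150 | r0:Mul1,r1:Add1,r2:4,r3:6
c18: CDB Add1=31 | r0:Mul1,r1:31,r2:4,r3:6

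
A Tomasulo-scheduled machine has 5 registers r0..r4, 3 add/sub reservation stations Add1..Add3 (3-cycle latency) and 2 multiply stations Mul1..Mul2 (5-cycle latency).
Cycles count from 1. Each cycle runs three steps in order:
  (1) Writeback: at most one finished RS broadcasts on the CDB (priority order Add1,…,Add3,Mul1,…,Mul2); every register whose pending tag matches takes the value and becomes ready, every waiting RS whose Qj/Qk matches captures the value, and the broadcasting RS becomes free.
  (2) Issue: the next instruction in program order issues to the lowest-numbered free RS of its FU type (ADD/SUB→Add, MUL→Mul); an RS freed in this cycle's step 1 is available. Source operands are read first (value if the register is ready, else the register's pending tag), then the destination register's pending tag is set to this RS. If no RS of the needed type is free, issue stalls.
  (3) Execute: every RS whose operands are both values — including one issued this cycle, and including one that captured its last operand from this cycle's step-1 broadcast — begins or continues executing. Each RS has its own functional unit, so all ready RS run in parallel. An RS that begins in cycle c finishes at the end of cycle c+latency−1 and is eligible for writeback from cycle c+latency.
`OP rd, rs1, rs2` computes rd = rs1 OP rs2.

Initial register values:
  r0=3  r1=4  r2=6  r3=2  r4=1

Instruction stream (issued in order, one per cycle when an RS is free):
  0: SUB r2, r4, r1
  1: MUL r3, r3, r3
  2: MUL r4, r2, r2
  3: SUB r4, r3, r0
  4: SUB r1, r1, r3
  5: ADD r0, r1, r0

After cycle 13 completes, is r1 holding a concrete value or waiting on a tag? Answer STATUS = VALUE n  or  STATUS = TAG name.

STATUS = VALUE 0

cycle 1: issue SUB r2<-Add1 // r0:3,r1:4,r2:Add1,r3:2,r4:1
cycle 2: issue MUL r3<-Mul1 // r0:3,r1:4,r2:Add1,r3:Mul1,r4:1
cycle 3: issue MUL r4<-Mul2 // r0:3,r1:4,r2:Add1,r3:Mul1,r4:Mul2
cycle 4: CDB Add1=-3; issue SUB r4<-Add1 // r0:3,r1:4,r2:-3,r3:Mul1,r4:Add1
cycle 5: issue SUB r1<-Add2 // r0:3,r1:Add2,r2:-3,r3:Mul1,r4:Add1
cycle 6: issue ADD r0<-Add3 // r0:Add3,r1:Add2,r2:-3,r3:Mul1,r4:Add1
cycle 7: CDB Mul1=4 // r0:Add3,r1:Add2,r2:-3,r3:4,r4:Add1
cycle 8: - // r0:Add3,r1:Add2,r2:-3,r3:4,r4:Add1
cycle 9: CDB Mul2=9 // r0:Add3,r1:Add2,r2:-3,r3:4,r4:Add1
cycle 10: CDB Add1=1 // r0:Add3,r1:Add2,r2:-3,r3:4,r4:1
cycle 11: CDB Add2=0 // r0:Add3,r1:0,r2:-3,r3:4,r4:1
cycle 12: - // r0:Add3,r1:0,r2:-3,r3:4,r4:1
cycle 13: - // r0:Add3,r1:0,r2:-3,r3:4,r4:1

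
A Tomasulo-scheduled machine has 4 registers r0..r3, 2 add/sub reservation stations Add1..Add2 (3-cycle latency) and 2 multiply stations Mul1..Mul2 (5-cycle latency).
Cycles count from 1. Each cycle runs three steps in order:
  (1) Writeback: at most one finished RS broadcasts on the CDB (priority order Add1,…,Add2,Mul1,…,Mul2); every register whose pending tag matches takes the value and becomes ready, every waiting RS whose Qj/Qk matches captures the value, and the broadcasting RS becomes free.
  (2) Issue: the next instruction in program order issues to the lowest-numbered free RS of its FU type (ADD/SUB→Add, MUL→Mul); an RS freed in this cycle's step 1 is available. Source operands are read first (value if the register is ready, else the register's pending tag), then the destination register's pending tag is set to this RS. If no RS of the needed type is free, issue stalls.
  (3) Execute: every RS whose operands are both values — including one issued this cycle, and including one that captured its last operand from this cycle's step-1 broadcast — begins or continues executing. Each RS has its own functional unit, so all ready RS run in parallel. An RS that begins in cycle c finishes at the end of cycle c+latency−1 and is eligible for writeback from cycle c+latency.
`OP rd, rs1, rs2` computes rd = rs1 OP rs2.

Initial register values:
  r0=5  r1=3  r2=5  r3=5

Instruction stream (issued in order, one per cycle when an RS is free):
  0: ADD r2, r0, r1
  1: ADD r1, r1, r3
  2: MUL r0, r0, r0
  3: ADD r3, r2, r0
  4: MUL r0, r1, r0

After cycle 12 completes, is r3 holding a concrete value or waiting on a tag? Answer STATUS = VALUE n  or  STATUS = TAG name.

STATUS = VALUE 33

  c1: issue ADD r2<-Add1  regs: r0:5,r1:3,r2:Add1,r3:5
  c2: issue ADD r1<-Add2  regs: r0:5,r1:Add2,r2:Add1,r3:5
  c3: issue MUL r0<-Mul1  regs: r0:Mul1,r1:Add2,r2:Add1,r3:5
  c4: CDB Add1=8; issue ADD r3<-Add1  regs: r0:Mul1,r1:Add2,r2:8,r3:Add1
  c5: CDB Add2=8; issue MUL r0<-Mul2  regs: r0:Mul2,r1:8,r2:8,r3:Add1
  c6: -  regs: r0:Mul2,r1:8,r2:8,r3:Add1
  c7: -  regs: r0:Mul2,r1:8,r2:8,r3:Add1
  c8: CDB Mul1=25  regs: r0:Mul2,r1:8,r2:8,r3:Add1
  c9: -  regs: r0:Mul2,r1:8,r2:8,r3:Add1
  c10: -  regs: r0:Mul2,r1:8,r2:8,r3:Add1
  c11: CDB Add1=33  regs: r0:Mul2,r1:8,r2:8,r3:33
  c12: -  regs: r0:Mul2,r1:8,r2:8,r3:33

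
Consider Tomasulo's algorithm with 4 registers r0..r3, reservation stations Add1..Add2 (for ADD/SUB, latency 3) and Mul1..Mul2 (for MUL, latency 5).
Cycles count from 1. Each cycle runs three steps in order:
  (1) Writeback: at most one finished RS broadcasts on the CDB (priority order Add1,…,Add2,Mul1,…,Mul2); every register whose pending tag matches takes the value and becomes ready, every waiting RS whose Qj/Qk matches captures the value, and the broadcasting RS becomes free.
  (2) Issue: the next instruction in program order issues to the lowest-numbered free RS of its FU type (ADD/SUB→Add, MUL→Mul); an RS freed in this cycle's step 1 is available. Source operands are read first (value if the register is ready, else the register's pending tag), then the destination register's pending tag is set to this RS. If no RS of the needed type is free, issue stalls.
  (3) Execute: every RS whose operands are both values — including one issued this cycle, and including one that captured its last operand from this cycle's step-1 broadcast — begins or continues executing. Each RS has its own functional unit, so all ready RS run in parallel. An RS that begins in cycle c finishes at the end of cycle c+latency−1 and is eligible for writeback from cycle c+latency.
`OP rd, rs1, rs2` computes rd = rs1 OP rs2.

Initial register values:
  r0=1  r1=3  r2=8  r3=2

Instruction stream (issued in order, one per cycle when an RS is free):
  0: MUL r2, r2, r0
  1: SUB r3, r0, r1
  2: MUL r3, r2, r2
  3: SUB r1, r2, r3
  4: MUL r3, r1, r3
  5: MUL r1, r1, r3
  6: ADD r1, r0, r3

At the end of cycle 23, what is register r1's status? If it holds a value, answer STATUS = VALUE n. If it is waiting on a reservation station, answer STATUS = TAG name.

cycle 1: issue MUL r2<-Mul1 // r0:1,r1:3,r2:Mul1,r3:2
cycle 2: issue SUB r3<-Add1 // r0:1,r1:3,r2:Mul1,r3:Add1
cycle 3: issue MUL r3<-Mul2 // r0:1,r1:3,r2:Mul1,r3:Mul2
cycle 4: issue SUB r1<-Add2 // r0:1,r1:Add2,r2:Mul1,r3:Mul2
cycle 5: CDB Add1=-2; stall // r0:1,r1:Add2,r2:Mul1,r3:Mul2
cycle 6: CDB Mul1=8; issue MUL r3<-Mul1 // r0:1,r1:Add2,r2:8,r3:Mul1
cycle 7: stall // r0:1,r1:Add2,r2:8,r3:Mul1
cycle 8: stall // r0:1,r1:Add2,r2:8,r3:Mul1
cycle 9: stall // r0:1,r1:Add2,r2:8,r3:Mul1
cycle 10: stall // r0:1,r1:Add2,r2:8,r3:Mul1
cycle 11: CDB Mul2=64; issue MUL r1<-Mul2 // r0:1,r1:Mul2,r2:8,r3:Mul1
cycle 12: issue ADD r1<-Add1 // r0:1,r1:Add1,r2:8,r3:Mul1
cycle 13: - // r0:1,r1:Add1,r2:8,r3:Mul1
cycle 14: CDB Add2=-56 // r0:1,r1:Add1,r2:8,r3:Mul1
cycle 15: - // r0:1,r1:Add1,r2:8,r3:Mul1
cycle 16: - // r0:1,r1:Add1,r2:8,r3:Mul1
cycle 17: - // r0:1,r1:Add1,r2:8,r3:Mul1
cycle 18: - // r0:1,r1:Add1,r2:8,r3:Mul1
cycle 19: CDB Mul1=-3584 // r0:1,r1:Add1,r2:8,r3:-3584
cycle 20: - // r0:1,r1:Add1,r2:8,r3:-3584
cycle 21: - // r0:1,r1:Add1,r2:8,r3:-3584
cycle 22: CDB Add1=-3583 // r0:1,r1:-3583,r2:8,r3:-3584
cycle 23: - // r0:1,r1:-3583,r2:8,r3:-3584

STATUS = VALUE -3583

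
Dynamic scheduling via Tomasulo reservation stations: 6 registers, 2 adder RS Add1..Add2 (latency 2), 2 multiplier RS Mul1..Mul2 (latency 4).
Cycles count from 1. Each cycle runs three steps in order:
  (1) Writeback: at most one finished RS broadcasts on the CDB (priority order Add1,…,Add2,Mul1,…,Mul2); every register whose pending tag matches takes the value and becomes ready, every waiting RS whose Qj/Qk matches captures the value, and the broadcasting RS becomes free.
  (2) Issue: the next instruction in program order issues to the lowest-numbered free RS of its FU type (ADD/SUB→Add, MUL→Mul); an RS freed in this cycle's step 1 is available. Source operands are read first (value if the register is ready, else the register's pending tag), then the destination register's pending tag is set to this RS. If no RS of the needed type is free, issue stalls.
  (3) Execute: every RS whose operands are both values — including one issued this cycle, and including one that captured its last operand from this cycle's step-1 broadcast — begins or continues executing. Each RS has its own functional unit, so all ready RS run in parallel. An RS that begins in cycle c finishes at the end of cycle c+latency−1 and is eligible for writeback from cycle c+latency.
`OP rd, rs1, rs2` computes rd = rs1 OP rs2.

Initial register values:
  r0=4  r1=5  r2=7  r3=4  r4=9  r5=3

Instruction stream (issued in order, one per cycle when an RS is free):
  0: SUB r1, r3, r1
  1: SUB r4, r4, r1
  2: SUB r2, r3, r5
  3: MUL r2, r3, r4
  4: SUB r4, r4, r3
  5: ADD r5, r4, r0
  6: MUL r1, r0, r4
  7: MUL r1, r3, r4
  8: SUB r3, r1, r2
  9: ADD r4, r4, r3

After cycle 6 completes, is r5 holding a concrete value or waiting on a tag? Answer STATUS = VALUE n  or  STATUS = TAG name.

c1: issue SUB r1<-Add1 | r0:4,r1:Add1,r2:7,r3:4,r4:9,r5:3
c2: issue SUB r4<-Add2 | r0:4,r1:Add1,r2:7,r3:4,r4:Add2,r5:3
c3: CDB Add1=-1; issue SUB r2<-Add1 | r0:4,r1:-1,r2:Add1,r3:4,r4:Add2,r5:3
c4: issue MUL r2<-Mul1 | r0:4,r1:-1,r2:Mul1,r3:4,r4:Add2,r5:3
c5: CDB Add1=1; issue SUB r4<-Add1 | r0:4,r1:-1,r2:Mul1,r3:4,r4:Add1,r5:3
c6: CDB Add2=10; issue ADD r5<-Add2 | r0:4,r1:-1,r2:Mul1,r3:4,r4:Add1,r5:Add2

STATUS = TAG Add2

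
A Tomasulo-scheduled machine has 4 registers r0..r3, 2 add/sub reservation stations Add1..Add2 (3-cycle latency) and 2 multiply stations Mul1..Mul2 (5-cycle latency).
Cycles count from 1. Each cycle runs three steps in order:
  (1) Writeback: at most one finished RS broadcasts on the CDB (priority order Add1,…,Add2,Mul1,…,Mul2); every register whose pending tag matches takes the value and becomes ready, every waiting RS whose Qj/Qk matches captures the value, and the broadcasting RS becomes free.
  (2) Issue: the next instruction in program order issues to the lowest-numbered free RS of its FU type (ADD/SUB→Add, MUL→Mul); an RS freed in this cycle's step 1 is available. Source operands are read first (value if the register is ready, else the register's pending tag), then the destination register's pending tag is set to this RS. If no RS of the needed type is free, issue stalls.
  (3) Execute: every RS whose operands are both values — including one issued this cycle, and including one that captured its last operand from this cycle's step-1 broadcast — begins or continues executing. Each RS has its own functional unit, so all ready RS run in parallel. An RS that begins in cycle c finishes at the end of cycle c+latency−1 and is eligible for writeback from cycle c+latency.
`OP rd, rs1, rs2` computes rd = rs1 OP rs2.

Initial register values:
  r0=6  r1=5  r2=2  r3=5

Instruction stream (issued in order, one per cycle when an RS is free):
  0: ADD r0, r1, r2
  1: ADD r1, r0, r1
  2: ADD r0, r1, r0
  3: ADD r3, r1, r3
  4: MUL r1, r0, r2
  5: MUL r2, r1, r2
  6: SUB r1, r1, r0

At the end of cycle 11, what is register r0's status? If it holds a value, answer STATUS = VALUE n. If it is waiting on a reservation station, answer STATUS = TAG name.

STATUS = VALUE 19

  c1: issue ADD r0<-Add1  regs: r0:Add1,r1:5,r2:2,r3:5
  c2: issue ADD r1<-Add2  regs: r0:Add1,r1:Add2,r2:2,r3:5
  c3: stall  regs: r0:Add1,r1:Add2,r2:2,r3:5
  c4: CDB Add1=7; issue ADD r0<-Add1  regs: r0:Add1,r1:Add2,r2:2,r3:5
  c5: stall  regs: r0:Add1,r1:Add2,r2:2,r3:5
  c6: stall  regs: r0:Add1,r1:Add2,r2:2,r3:5
  c7: CDB Add2=12; issue ADD r3<-Add2  regs: r0:Add1,r1:12,r2:2,r3:Add2
  c8: issue MUL r1<-Mul1  regs: r0:Add1,r1:Mul1,r2:2,r3:Add2
  c9: issue MUL r2<-Mul2  regs: r0:Add1,r1:Mul1,r2:Mul2,r3:Add2
  c10: CDB Add1=19; issue SUB r1<-Add1  regs: r0:19,r1:Add1,r2:Mul2,r3:Add2
  c11: CDB Add2=17  regs: r0:19,r1:Add1,r2:Mul2,r3:17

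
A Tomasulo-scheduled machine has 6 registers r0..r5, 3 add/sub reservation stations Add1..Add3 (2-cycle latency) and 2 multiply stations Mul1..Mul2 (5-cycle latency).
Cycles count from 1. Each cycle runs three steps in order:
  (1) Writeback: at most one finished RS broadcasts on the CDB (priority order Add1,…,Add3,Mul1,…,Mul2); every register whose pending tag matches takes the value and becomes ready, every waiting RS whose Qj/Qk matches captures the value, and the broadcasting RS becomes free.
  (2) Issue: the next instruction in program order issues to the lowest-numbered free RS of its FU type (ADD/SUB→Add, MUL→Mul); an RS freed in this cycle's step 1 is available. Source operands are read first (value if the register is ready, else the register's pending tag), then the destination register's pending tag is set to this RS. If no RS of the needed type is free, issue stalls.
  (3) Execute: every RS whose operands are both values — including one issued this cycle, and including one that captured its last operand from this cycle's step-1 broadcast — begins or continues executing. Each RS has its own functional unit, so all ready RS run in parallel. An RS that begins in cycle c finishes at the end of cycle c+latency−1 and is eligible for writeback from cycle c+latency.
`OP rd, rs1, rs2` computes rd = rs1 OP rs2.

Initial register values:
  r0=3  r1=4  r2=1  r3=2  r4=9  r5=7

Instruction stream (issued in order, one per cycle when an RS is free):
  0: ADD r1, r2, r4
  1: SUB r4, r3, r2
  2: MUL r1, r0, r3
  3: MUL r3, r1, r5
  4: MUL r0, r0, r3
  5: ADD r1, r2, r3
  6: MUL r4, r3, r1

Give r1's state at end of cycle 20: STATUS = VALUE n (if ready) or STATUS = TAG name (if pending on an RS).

c1: issue ADD r1<-Add1 | r0:3,r1:Add1,r2:1,r3:2,r4:9,r5:7
c2: issue SUB r4<-Add2 | r0:3,r1:Add1,r2:1,r3:2,r4:Add2,r5:7
c3: CDB Add1=10; issue MUL r1<-Mul1 | r0:3,r1:Mul1,r2:1,r3:2,r4:Add2,r5:7
c4: CDB Add2=1; issue MUL r3<-Mul2 | r0:3,r1:Mul1,r2:1,r3:Mul2,r4:1,r5:7
c5: stall | r0:3,r1:Mul1,r2:1,r3:Mul2,r4:1,r5:7
c6: stall | r0:3,r1:Mul1,r2:1,r3:Mul2,r4:1,r5:7
c7: stall | r0:3,r1:Mul1,r2:1,r3:Mul2,r4:1,r5:7
c8: CDB Mul1=6; issue MUL r0<-Mul1 | r0:Mul1,r1:6,r2:1,r3:Mul2,r4:1,r5:7
c9: issue ADD r1<-Add1 | r0:Mul1,r1:Add1,r2:1,r3:Mul2,r4:1,r5:7
c10: stall | r0:Mul1,r1:Add1,r2:1,r3:Mul2,r4:1,r5:7
c11: stall | r0:Mul1,r1:Add1,r2:1,r3:Mul2,r4:1,r5:7
c12: stall | r0:Mul1,r1:Add1,r2:1,r3:Mul2,r4:1,r5:7
c13: CDB Mul2=42; issue MUL r4<-Mul2 | r0:Mul1,r1:Add1,r2:1,r3:42,r4:Mul2,r5:7
c14: - | r0:Mul1,r1:Add1,r2:1,r3:42,r4:Mul2,r5:7
c15: CDB Add1=43 | r0:Mul1,r1:43,r2:1,r3:42,r4:Mul2,r5:7
c16: - | r0:Mul1,r1:43,r2:1,r3:42,r4:Mul2,r5:7
c17: - | r0:Mul1,r1:43,r2:1,r3:42,r4:Mul2,r5:7
c18: CDB Mul1=126 | r0:126,r1:43,r2:1,r3:42,r4:Mul2,r5:7
c19: - | r0:126,r1:43,r2:1,r3:42,r4:Mul2,r5:7
c20: CDB Mul2=1806 | r0:126,r1:43,r2:1,r3:42,r4:1806,r5:7

STATUS = VALUE 43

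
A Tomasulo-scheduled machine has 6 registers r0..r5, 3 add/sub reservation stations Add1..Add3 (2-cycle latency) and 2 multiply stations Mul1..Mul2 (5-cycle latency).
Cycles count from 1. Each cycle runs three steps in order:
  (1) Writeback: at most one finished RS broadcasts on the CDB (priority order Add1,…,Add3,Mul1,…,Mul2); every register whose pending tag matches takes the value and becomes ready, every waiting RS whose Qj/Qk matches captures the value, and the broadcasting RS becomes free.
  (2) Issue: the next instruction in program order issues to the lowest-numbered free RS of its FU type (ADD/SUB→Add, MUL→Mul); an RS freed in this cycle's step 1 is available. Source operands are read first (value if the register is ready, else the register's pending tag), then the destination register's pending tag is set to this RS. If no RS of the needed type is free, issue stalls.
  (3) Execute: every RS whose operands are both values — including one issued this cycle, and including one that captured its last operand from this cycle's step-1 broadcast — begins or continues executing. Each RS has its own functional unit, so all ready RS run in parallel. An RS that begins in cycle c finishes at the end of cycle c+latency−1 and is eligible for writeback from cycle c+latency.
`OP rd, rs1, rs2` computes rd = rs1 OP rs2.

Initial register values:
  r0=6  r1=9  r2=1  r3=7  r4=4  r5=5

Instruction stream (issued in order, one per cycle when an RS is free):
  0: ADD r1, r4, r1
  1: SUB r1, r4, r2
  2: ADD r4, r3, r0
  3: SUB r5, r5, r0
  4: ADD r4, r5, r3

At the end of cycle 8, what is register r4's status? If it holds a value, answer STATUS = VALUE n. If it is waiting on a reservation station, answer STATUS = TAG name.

STATUS = VALUE 6

c1: issue ADD r1<-Add1 | r0:6,r1:Add1,r2:1,r3:7,r4:4,r5:5
c2: issue SUB r1<-Add2 | r0:6,r1:Add2,r2:1,r3:7,r4:4,r5:5
c3: CDB Add1=13; issue ADD r4<-Add1 | r0:6,r1:Add2,r2:1,r3:7,r4:Add1,r5:5
c4: CDB Add2=3; issue SUB r5<-Add2 | r0:6,r1:3,r2:1,r3:7,r4:Add1,r5:Add2
c5: CDB Add1=13; issue ADD r4<-Add1 | r0:6,r1:3,r2:1,r3:7,r4:Add1,r5:Add2
c6: CDB Add2=-1 | r0:6,r1:3,r2:1,r3:7,r4:Add1,r5:-1
c7: - | r0:6,r1:3,r2:1,r3:7,r4:Add1,r5:-1
c8: CDB Add1=6 | r0:6,r1:3,r2:1,r3:7,r4:6,r5:-1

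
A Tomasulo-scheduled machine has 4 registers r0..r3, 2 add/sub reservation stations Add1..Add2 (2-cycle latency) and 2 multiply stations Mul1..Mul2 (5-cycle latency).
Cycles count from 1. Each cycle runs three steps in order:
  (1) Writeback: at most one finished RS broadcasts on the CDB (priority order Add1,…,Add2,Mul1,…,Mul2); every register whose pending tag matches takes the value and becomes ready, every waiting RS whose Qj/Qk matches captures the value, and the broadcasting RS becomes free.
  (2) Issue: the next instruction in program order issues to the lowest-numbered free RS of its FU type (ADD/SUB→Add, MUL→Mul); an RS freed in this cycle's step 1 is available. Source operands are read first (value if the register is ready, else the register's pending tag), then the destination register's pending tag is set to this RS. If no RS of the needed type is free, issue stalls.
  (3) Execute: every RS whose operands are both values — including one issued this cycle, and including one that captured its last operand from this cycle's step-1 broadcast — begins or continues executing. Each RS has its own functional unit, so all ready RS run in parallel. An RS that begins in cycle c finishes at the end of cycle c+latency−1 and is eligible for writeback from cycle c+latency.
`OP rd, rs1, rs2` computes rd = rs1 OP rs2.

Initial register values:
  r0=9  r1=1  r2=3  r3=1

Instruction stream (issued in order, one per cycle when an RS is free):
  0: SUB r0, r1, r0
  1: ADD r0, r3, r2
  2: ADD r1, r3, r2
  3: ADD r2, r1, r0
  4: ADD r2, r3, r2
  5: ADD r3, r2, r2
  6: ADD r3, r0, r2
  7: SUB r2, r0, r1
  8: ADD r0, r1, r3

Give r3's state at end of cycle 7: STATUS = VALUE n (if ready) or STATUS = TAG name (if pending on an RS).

  c1: issue SUB r0<-Add1  regs: r0:Add1,r1:1,r2:3,r3:1
  c2: issue ADD r0<-Add2  regs: r0:Add2,r1:1,r2:3,r3:1
  c3: CDB Add1=-8; issue ADD r1<-Add1  regs: r0:Add2,r1:Add1,r2:3,r3:1
  c4: CDB Add2=4; issue ADD r2<-Add2  regs: r0:4,r1:Add1,r2:Add2,r3:1
  c5: CDB Add1=4; issue ADD r2<-Add1  regs: r0:4,r1:4,r2:Add1,r3:1
  c6: stall  regs: r0:4,r1:4,r2:Add1,r3:1
  c7: CDB Add2=8; issue ADD r3<-Add2  regs: r0:4,r1:4,r2:Add1,r3:Add2

STATUS = TAG Add2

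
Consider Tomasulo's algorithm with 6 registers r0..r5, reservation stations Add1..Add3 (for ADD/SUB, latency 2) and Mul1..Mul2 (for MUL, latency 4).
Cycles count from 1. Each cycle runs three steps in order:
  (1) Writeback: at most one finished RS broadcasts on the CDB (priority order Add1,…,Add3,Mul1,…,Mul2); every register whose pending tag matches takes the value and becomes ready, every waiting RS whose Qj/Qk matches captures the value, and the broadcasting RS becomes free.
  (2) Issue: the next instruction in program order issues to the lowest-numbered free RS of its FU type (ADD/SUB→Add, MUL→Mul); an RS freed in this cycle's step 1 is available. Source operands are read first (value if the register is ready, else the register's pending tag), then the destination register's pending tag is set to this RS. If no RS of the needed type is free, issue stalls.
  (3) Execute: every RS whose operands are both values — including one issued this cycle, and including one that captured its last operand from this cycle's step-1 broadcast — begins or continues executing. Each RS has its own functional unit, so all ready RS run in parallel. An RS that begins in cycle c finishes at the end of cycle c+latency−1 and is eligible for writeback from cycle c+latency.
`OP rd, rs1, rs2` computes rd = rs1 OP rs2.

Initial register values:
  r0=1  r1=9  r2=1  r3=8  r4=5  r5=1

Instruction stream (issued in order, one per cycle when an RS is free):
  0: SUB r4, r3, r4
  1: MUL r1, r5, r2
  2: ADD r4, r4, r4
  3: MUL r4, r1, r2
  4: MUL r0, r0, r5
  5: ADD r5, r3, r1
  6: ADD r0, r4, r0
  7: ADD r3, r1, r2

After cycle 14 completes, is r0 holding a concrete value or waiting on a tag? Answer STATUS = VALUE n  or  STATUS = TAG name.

cycle 1: issue SUB r4<-Add1 // r0:1,r1:9,r2:1,r3:8,r4:Add1,r5:1
cycle 2: issue MUL r1<-Mul1 // r0:1,r1:Mul1,r2:1,r3:8,r4:Add1,r5:1
cycle 3: CDB Add1=3; issue ADD r4<-Add1 // r0:1,r1:Mul1,r2:1,r3:8,r4:Add1,r5:1
cycle 4: issue MUL r4<-Mul2 // r0:1,r1:Mul1,r2:1,r3:8,r4:Mul2,r5:1
cycle 5: CDB Add1=6; stall // r0:1,r1:Mul1,r2:1,r3:8,r4:Mul2,r5:1
cycle 6: CDB Mul1=1; issue MUL r0<-Mul1 // r0:Mul1,r1:1,r2:1,r3:8,r4:Mul2,r5:1
cycle 7: issue ADD r5<-Add1 // r0:Mul1,r1:1,r2:1,r3:8,r4:Mul2,r5:Add1
cycle 8: issue ADD r0<-Add2 // r0:Add2,r1:1,r2:1,r3:8,r4:Mul2,r5:Add1
cycle 9: CDB Add1=9; issue ADD r3<-Add1 // r0:Add2,r1:1,r2:1,r3:Add1,r4:Mul2,r5:9
cycle 10: CDB Mul1=1 // r0:Add2,r1:1,r2:1,r3:Add1,r4:Mul2,r5:9
cycle 11: CDB Add1=2 // r0:Add2,r1:1,r2:1,r3:2,r4:Mul2,r5:9
cycle 12: CDB Mul2=1 // r0:Add2,r1:1,r2:1,r3:2,r4:1,r5:9
cycle 13: - // r0:Add2,r1:1,r2:1,r3:2,r4:1,r5:9
cycle 14: CDB Add2=2 // r0:2,r1:1,r2:1,r3:2,r4:1,r5:9

STATUS = VALUE 2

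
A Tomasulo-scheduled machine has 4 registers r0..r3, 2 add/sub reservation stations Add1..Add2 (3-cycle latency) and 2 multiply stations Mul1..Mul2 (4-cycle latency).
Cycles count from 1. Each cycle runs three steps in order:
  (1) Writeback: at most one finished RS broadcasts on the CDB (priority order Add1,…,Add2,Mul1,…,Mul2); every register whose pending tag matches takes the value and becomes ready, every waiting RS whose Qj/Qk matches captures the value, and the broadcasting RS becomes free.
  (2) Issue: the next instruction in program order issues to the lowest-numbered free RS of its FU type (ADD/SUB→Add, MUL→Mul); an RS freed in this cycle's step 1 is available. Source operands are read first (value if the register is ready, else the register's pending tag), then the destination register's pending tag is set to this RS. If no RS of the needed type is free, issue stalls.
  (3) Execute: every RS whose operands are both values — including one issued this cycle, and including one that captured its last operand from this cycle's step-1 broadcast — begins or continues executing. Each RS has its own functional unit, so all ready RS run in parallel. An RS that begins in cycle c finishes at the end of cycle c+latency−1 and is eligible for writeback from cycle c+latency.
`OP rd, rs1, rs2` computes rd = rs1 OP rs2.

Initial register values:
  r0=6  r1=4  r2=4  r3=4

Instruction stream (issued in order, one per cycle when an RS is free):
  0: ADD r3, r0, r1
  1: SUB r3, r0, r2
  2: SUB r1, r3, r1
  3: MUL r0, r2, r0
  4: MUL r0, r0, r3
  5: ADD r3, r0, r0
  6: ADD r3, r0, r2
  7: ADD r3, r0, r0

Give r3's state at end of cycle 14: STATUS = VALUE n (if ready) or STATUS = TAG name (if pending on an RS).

cycle 1: issue ADD r3<-Add1 // r0:6,r1:4,r2:4,r3:Add1
cycle 2: issue SUB r3<-Add2 // r0:6,r1:4,r2:4,r3:Add2
cycle 3: stall // r0:6,r1:4,r2:4,r3:Add2
cycle 4: CDB Add1=10; issue SUB r1<-Add1 // r0:6,r1:Add1,r2:4,r3:Add2
cycle 5: CDB Add2=2; issue MUL r0<-Mul1 // r0:Mul1,r1:Add1,r2:4,r3:2
cycle 6: issue MUL r0<-Mul2 // r0:Mul2,r1:Add1,r2:4,r3:2
cycle 7: issue ADD r3<-Add2 // r0:Mul2,r1:Add1,r2:4,r3:Add2
cycle 8: CDB Add1=-2; issue ADD r3<-Add1 // r0:Mul2,r1:-2,r2:4,r3:Add1
cycle 9: CDB Mul1=24; stall // r0:Mul2,r1:-2,r2:4,r3:Add1
cycle 10: stall // r0:Mul2,r1:-2,r2:4,r3:Add1
cycle 11: stall // r0:Mul2,r1:-2,r2:4,r3:Add1
cycle 12: stall // r0:Mul2,r1:-2,r2:4,r3:Add1
cycle 13: CDB Mul2=48; stall // r0:48,r1:-2,r2:4,r3:Add1
cycle 14: stall // r0:48,r1:-2,r2:4,r3:Add1

STATUS = TAG Add1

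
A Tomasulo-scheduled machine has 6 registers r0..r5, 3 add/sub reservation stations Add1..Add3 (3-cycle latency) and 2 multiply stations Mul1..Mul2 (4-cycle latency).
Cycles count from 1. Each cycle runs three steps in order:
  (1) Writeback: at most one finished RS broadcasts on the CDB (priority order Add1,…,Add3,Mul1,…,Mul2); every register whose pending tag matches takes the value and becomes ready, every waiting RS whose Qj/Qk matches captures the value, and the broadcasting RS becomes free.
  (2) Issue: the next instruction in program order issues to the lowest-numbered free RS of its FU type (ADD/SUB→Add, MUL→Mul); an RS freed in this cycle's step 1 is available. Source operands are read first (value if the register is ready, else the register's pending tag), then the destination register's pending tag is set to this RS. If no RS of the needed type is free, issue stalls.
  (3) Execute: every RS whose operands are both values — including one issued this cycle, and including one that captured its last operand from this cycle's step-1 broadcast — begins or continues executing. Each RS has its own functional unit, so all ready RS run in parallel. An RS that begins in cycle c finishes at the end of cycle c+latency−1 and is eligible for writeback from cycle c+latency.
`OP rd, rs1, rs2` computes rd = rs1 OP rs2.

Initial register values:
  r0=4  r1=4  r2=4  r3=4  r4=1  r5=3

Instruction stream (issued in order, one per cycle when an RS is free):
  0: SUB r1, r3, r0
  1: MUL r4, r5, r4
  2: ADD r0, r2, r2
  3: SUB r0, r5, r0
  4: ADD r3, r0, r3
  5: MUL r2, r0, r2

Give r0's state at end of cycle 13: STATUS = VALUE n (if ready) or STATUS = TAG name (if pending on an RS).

STATUS = VALUE -5

  c1: issue SUB r1<-Add1  regs: r0:4,r1:Add1,r2:4,r3:4,r4:1,r5:3
  c2: issue MUL r4<-Mul1  regs: r0:4,r1:Add1,r2:4,r3:4,r4:Mul1,r5:3
  c3: issue ADD r0<-Add2  regs: r0:Add2,r1:Add1,r2:4,r3:4,r4:Mul1,r5:3
  c4: CDB Add1=0; issue SUB r0<-Add1  regs: r0:Add1,r1:0,r2:4,r3:4,r4:Mul1,r5:3
  c5: issue ADD r3<-Add3  regs: r0:Add1,r1:0,r2:4,r3:Add3,r4:Mul1,r5:3
  c6: CDB Add2=8; issue MUL r2<-Mul2  regs: r0:Add1,r1:0,r2:Mul2,r3:Add3,r4:Mul1,r5:3
  c7: CDB Mul1=3  regs: r0:Add1,r1:0,r2:Mul2,r3:Add3,r4:3,r5:3
  c8: -  regs: r0:Add1,r1:0,r2:Mul2,r3:Add3,r4:3,r5:3
  c9: CDB Add1=-5  regs: r0:-5,r1:0,r2:Mul2,r3:Add3,r4:3,r5:3
  c10: -  regs: r0:-5,r1:0,r2:Mul2,r3:Add3,r4:3,r5:3
  c11: -  regs: r0:-5,r1:0,r2:Mul2,r3:Add3,r4:3,r5:3
  c12: CDB Add3=-1  regs: r0:-5,r1:0,r2:Mul2,r3:-1,r4:3,r5:3
  c13: CDB Mul2=-20  regs: r0:-5,r1:0,r2:-20,r3:-1,r4:3,r5:3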